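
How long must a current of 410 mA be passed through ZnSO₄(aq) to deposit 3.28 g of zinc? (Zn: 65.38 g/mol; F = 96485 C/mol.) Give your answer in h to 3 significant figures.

6.56 h

n(Zn) = 3.28 / 65.38 = 0.05017 mol
Zn²⁺ + 2e⁻ → Zn, so n(e⁻) = 2 × 0.05017 = 0.1003 mol
Q = 0.1003 × 96485 = 9677 C
t = Q / I = 9677 / 0.410 = 23600 s = 6.56 h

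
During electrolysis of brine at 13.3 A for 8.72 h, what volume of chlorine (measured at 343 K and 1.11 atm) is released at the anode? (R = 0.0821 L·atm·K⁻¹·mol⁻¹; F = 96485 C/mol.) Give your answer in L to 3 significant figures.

Charge passed = 13.3 × 31392 = 4.175×10^5 C
Moles of electrons = 4.175×10^5 / 96485 = 4.327 mol
2Cl⁻ → Cl₂ + 2e⁻, so n(Cl₂) = 4.327 / 2 = 2.164 mol
V = nRT/P = 2.164 × 0.0821 × 343 / 1.11 = 54.90 L

54.9 L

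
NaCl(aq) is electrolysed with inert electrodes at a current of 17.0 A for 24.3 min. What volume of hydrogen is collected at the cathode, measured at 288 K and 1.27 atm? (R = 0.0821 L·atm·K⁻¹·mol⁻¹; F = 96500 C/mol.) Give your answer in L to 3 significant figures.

2.39 L

Q = It = 17.0 × 1458 = 24790 C
Moles of electrons = 24790 / 96500 = 0.2569 mol
2H⁺ + 2e⁻ → H₂, so n(H₂) = 0.2569 / 2 = 0.1285 mol
V = nRT/P = 0.1285 × 0.0821 × 288 / 1.27 = 2.392 L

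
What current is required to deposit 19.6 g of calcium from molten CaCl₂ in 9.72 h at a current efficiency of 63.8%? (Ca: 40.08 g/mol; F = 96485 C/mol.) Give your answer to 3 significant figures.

4.23 A

n(Ca) = 19.6 / 40.08 = 0.4890 mol
Ca²⁺ + 2e⁻ → Ca, so n(e⁻) = 2 × 0.4890 = 0.9780 mol
Q = 0.9780 × 96485 / 0.638 = 1.479×10^5 C
I = Q / t = 1.479×10^5 / 34992 s = 4.23 A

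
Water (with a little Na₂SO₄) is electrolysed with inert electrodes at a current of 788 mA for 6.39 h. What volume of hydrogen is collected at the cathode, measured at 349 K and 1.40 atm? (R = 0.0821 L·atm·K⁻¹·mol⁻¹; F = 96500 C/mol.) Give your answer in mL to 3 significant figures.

1920 mL

Q = It = 0.788 × 23004 = 18130 C
n(e⁻) = 18130 / 96500 = 0.1879 mol
2H⁺ + 2e⁻ → H₂, so n(H₂) = 0.1879 / 2 = 0.09395 mol
V = nRT/P = 0.09395 × 0.0821 × 349 / 1.40 = 1.923 L
= 1920 mL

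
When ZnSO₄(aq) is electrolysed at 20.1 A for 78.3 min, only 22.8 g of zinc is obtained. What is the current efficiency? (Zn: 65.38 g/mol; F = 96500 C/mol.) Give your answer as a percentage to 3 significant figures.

71.3%

Q = 20.1 × 4698 = 94430 C
n(e⁻) = 94430 / 96500 = 0.9785 mol
Zn²⁺ + 2e⁻ → Zn, so theoretical n(Zn) = 0.4893 mol → 31.99 g
Efficiency = 22.8 / 31.99 = 0.7127 = 71.3%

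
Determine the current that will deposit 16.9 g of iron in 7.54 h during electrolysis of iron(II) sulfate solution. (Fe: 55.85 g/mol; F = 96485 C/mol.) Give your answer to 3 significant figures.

n(Fe) = 16.9 / 55.85 = 0.3026 mol
Fe²⁺ + 2e⁻ → Fe, so n(e⁻) = 2 × 0.3026 = 0.6052 mol
Q = 0.6052 × 96485 = 58390 C
I = Q / t = 58390 / 27144 s = 2.15 A

2.15 A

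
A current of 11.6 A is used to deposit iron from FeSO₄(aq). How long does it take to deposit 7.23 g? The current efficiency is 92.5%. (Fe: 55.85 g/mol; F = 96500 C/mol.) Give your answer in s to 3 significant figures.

2330 s

n(Fe) = 7.23 / 55.85 = 0.1295 mol
Fe²⁺ + 2e⁻ → Fe, so n(e⁻) = 2 × 0.1295 = 0.2590 mol
Q = 0.2590 × 96500 / 0.925 = 27020 C
t = Q / I = 27020 / 11.6 = 2329 s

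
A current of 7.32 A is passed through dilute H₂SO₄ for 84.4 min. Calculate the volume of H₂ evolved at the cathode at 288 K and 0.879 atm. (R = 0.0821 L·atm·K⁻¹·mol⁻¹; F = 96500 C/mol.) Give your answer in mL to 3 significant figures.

Q = It = 7.32 × 5064 = 37070 C
n(e⁻) = Q/F = 37070/96500 = 0.3841 mol
2H⁺ + 2e⁻ → H₂, so n(H₂) = 0.3841 / 2 = 0.1921 mol
V = nRT/P = 0.1921 × 0.0821 × 288 / 0.879 = 5.167 L
= 5170 mL

5170 mL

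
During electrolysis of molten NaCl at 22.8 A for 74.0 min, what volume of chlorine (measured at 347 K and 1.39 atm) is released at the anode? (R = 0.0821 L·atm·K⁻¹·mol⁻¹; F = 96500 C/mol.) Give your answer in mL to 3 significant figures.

Q = It = 22.8 × 4440 = 1.012×10^5 C
Moles of electrons = 1.012×10^5 / 96500 = 1.049 mol
2Cl⁻ → Cl₂ + 2e⁻, so n(Cl₂) = 1.049 / 2 = 0.5245 mol
V = nRT/P = 0.5245 × 0.0821 × 347 / 1.39 = 10.75 L
= 10800 mL

10800 mL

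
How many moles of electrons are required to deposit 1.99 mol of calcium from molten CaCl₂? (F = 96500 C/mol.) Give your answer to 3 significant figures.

3.98 mol

Ca²⁺ + 2e⁻ → Ca, so n(e⁻) = 2 × 1.99 = 3.980 mol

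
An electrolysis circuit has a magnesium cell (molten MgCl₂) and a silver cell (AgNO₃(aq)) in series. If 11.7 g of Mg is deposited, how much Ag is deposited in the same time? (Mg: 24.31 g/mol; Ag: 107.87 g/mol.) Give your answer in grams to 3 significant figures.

104 g

n(Mg) = 11.7 / 24.31 = 0.4813 mol
Mg²⁺ + 2e⁻ → Mg, so n(e⁻) = 2 × 0.4813 = 0.9626 mol
In series, the same 0.9626 mol of electrons flows through the second cell.
Ag⁺ + e⁻ → Ag, so n(Ag) = 0.9626 mol
m(Ag) = 0.9626 × 107.87 = 104 g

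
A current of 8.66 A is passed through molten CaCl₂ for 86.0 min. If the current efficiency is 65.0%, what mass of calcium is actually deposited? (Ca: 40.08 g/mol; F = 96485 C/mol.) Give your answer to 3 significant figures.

6.03 g

Q = 8.66 × 5160 = 44690 C
n(e⁻) = 44690 / 96485 = 0.4632 mol
Ca²⁺ + 2e⁻ → Ca, so theoretical m(Ca) = 0.2316 × 40.08 = 9.283 g
Actual mass = 65.0% × 9.283 = 6.03 g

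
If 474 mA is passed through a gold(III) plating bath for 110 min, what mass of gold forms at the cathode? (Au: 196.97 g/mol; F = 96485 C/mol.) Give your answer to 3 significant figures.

2.13 g

Charge passed = 0.474 × 6600 = 3128 C
Moles of electrons = 3128 / 96485 = 0.03242 mol
Au³⁺ + 3e⁻ → Au, so n(Au) = 0.03242 / 3 = 0.01081 mol
m = 0.01081 × 196.97 = 2.13 g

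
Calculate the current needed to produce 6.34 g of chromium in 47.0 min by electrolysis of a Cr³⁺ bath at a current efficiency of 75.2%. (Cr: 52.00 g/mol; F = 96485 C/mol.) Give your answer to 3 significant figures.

n(Cr) = 6.34 / 52.00 = 0.1219 mol
Cr³⁺ + 3e⁻ → Cr, so n(e⁻) = 3 × 0.1219 = 0.3657 mol
Q = 0.3657 × 96485 / 0.752 = 46920 C
I = Q / t = 46920 / 2820 s = 16.6 A

16.6 A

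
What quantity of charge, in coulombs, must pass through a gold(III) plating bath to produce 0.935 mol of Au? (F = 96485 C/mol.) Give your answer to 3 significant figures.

2.71×10^5 C

Au³⁺ + 3e⁻ → Au, so n(e⁻) = 3 × 0.935 = 2.805 mol
Q = 2.805 × 96485 = 2.706×10^5 C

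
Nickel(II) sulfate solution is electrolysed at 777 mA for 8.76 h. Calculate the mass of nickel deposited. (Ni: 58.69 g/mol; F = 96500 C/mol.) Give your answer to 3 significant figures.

Q = 0.777 A × 31536 s = 24500 C
n(e⁻) = 24500 / 96500 = 0.2539 mol
Ni²⁺ + 2e⁻ → Ni, so n(Ni) = 0.2539 / 2 = 0.1270 mol
m = 0.1270 × 58.69 = 7.45 g

7.45 g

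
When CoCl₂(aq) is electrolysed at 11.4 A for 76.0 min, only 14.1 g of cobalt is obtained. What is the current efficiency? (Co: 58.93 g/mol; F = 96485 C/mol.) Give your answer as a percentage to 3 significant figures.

88.8%

Q = 11.4 × 4560 = 51980 C
n(e⁻) = 51980 / 96485 = 0.5387 mol
Co²⁺ + 2e⁻ → Co, so theoretical n(Co) = 0.2694 mol → 15.88 g
Efficiency = 14.1 / 15.88 = 0.8879 = 88.8%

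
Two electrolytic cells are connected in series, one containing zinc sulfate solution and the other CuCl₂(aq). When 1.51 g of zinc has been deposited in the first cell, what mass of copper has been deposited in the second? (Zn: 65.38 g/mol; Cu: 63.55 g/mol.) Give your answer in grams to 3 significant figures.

1.47 g

n(Zn) = 1.51 / 65.38 = 0.02310 mol
Zn²⁺ + 2e⁻ → Zn, so n(e⁻) = 2 × 0.02310 = 0.04620 mol
The cells are in series, so the same charge (and hence the same n(e⁻) = 0.04620 mol) passes through both.
Cu²⁺ + 2e⁻ → Cu, so n(Cu) = 0.04620 / 2 = 0.02310 mol
m(Cu) = 0.02310 × 63.55 = 1.47 g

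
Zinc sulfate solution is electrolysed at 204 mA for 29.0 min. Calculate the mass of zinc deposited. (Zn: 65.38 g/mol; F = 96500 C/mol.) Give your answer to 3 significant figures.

Charge passed = 0.204 × 1740 = 355.0 C
n(e⁻) = Q/F = 355.0/96500 = 0.003679 mol
Zn²⁺ + 2e⁻ → Zn, so n(Zn) = 0.003679 / 2 = 0.001840 mol
m = 0.001840 × 65.38 = 0.120 g

0.120 g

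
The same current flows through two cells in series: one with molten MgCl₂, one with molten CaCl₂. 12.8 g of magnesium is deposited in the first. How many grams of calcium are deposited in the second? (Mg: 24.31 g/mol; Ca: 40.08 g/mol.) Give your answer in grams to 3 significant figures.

21.1 g

n(Mg) = 12.8 / 24.31 = 0.5265 mol
Mg²⁺ + 2e⁻ → Mg, so n(e⁻) = 2 × 0.5265 = 1.053 mol
The cells are in series, so the same charge (and hence the same n(e⁻) = 1.053 mol) passes through both.
Ca²⁺ + 2e⁻ → Ca, so n(Ca) = 1.053 / 2 = 0.5265 mol
m(Ca) = 0.5265 × 40.08 = 21.1 g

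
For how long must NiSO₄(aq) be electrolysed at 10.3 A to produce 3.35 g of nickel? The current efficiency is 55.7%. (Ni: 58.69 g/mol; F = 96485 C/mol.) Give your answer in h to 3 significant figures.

n(Ni) = 3.35 / 58.69 = 0.05708 mol
Ni²⁺ + 2e⁻ → Ni, so n(e⁻) = 2 × 0.05708 = 0.1142 mol
Q = 0.1142 × 96485 / 0.557 = 19780 C
t = Q / I = 19780 / 10.3 = 1920 s = 0.533 h

0.533 h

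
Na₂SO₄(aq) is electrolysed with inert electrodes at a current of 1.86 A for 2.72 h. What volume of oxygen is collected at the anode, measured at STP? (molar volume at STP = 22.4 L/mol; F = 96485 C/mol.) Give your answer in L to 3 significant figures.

Q = It = 1.86 × 9792 = 18210 C
n(e⁻) = 18210 / 96485 = 0.1887 mol
2H₂O → O₂ + 4H⁺ + 4e⁻, so n(O₂) = 0.1887 / 4 = 0.04718 mol
V = 0.04718 × 22.4 = 1.057 L

1.06 L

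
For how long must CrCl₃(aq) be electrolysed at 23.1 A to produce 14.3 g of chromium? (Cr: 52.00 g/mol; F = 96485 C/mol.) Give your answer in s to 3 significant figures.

3450 s

n(Cr) = 14.3 / 52.00 = 0.2750 mol
Cr³⁺ + 3e⁻ → Cr, so n(e⁻) = 3 × 0.2750 = 0.8250 mol
Q = 0.8250 × 96485 = 79600 C
t = Q / I = 79600 / 23.1 = 3446 s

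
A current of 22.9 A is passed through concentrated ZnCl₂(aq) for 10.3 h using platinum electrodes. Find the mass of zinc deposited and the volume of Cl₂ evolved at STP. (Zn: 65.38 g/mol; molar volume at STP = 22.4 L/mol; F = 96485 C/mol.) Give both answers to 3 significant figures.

288 g Zn; 98.6 L Cl₂

Q = 22.9 × 37080 = 8.491×10^5 C; n(e⁻) = 8.491×10^5 / 96485 = 8.800 mol
Cathode: Zn²⁺ + 2e⁻ → Zn → n(Zn) = 8.800/2 = 4.400 mol → 288 g
Anode: 2Cl⁻ → Cl₂ + 2e⁻ → n(Cl₂) = 8.800/2 = 4.400 mol → 98.6 L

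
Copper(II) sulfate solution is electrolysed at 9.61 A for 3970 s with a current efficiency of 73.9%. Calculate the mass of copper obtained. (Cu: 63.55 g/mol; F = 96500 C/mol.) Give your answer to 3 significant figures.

9.28 g

Q = 9.61 × 3970 = 38150 C
n(e⁻) = 38150 / 96500 = 0.3953 mol
Cu²⁺ + 2e⁻ → Cu, so theoretical m(Cu) = 0.1977 × 63.55 = 12.56 g
Actual mass = 73.9% × 12.56 = 9.28 g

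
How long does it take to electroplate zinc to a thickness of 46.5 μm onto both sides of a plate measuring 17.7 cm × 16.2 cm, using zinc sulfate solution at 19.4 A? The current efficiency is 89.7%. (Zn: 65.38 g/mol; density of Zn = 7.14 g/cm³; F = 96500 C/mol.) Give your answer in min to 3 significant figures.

Plated area = 2 × 17.7 × 16.2 = 573.5 cm²
Volume = 573.5 × 46.5×10⁻⁴ cm = 2.667 cm³
m(Zn) = 2.667 × 7.14 = 19.04 g
n(Zn) = 19.04 / 65.38 = 0.2912 mol; n(e⁻) = 2 × 0.2912 = 0.5824 mol
Q = 0.5824 × 96500 / 0.897 = 62660 C
t = 62660 / 19.4 = 3230 s = 53.8 min

53.8 min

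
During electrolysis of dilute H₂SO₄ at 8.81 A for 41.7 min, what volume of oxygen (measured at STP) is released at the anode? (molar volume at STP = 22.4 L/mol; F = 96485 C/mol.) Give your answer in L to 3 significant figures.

1.28 L

Charge passed = 8.81 × 2502 = 22040 C
n(e⁻) = Q/F = 22040/96485 = 0.2284 mol
2H₂O → O₂ + 4H⁺ + 4e⁻, so n(O₂) = 0.2284 / 4 = 0.05710 mol
V = 0.05710 × 22.4 = 1.279 L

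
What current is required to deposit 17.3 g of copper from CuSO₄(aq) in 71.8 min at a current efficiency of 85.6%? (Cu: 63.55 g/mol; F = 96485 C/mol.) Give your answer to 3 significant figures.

n(Cu) = 17.3 / 63.55 = 0.2722 mol
Cu²⁺ + 2e⁻ → Cu, so n(e⁻) = 2 × 0.2722 = 0.5444 mol
Q = 0.5444 × 96485 / 0.856 = 61360 C
I = Q / t = 61360 / 4308 s = 14.2 A

14.2 A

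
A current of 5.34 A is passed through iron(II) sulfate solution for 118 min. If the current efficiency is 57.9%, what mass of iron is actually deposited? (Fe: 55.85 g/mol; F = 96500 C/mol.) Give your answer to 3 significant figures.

Q = 5.34 × 7080 = 37810 C
n(e⁻) = 37810 / 96500 = 0.3918 mol
Fe²⁺ + 2e⁻ → Fe, so theoretical m(Fe) = 0.1959 × 55.85 = 10.94 g
Actual mass = 57.9% × 10.94 = 6.33 g

6.33 g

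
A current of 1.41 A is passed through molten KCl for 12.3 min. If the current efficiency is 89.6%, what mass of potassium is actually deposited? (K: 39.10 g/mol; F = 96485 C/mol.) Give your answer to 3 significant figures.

Q = 1.41 × 738 = 1041 C
n(e⁻) = 1041 / 96485 = 0.01079 mol
K⁺ + e⁻ → K, so theoretical m(K) = 0.01079 × 39.10 = 0.4219 g
Actual mass = 89.6% × 0.4219 = 0.378 g

0.378 g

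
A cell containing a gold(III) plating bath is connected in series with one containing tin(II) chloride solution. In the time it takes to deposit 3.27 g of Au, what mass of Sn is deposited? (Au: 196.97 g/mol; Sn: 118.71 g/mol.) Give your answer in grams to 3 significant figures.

n(Au) = 3.27 / 196.97 = 0.01660 mol
Au³⁺ + 3e⁻ → Au, so n(e⁻) = 3 × 0.01660 = 0.04980 mol
Since the cells are in series, n(e⁻) in the Sn cell is also 0.04980 mol.
Sn²⁺ + 2e⁻ → Sn, so n(Sn) = 0.04980 / 2 = 0.02490 mol
m(Sn) = 0.02490 × 118.71 = 2.96 g

2.96 g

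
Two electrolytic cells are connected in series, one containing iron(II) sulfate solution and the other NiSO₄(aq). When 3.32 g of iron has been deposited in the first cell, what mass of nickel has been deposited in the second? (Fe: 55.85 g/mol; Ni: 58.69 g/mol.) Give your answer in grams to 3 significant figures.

3.49 g

n(Fe) = 3.32 / 55.85 = 0.05944 mol
Fe²⁺ + 2e⁻ → Fe, so n(e⁻) = 2 × 0.05944 = 0.1189 mol
Since the cells are in series, n(e⁻) in the Ni cell is also 0.1189 mol.
Ni²⁺ + 2e⁻ → Ni, so n(Ni) = 0.1189 / 2 = 0.05945 mol
m(Ni) = 0.05945 × 58.69 = 3.49 g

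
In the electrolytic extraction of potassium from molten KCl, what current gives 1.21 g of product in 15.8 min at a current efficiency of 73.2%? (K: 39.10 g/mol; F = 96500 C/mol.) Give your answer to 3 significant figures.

n(K) = 1.21 / 39.10 = 0.03095 mol
K⁺ + e⁻ → K, so n(e⁻) = 0.03095 mol
Q = 0.03095 × 96500 / 0.732 = 4080 C
I = Q / t = 4080 / 948 s = 4.30 A

4.30 A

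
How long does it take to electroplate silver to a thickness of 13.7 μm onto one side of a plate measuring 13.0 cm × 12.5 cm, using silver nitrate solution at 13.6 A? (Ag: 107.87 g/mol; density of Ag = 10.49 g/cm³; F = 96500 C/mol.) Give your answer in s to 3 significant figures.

154 s

Plated area = 13.0 × 12.5 = 162.5 cm²
Volume = 162.5 × 13.7×10⁻⁴ cm = 0.2226 cm³
m(Ag) = 0.2226 × 10.49 = 2.335 g
n(Ag) = 2.335 / 107.87 = 0.02165 mol; n(e⁻) = 0.02165 mol
Q = 0.02165 × 96500 = 2089 C
t = 2089 / 13.6 = 153.6 s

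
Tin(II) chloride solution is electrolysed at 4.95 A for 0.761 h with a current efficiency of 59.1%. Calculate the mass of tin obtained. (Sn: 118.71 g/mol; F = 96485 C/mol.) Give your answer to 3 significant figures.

4.93 g

Q = 4.95 × 2739.6 = 13560 C
n(e⁻) = 13560 / 96485 = 0.1405 mol
Sn²⁺ + 2e⁻ → Sn, so theoretical m(Sn) = 0.07025 × 118.71 = 8.339 g
Actual mass = 59.1% × 8.339 = 4.93 g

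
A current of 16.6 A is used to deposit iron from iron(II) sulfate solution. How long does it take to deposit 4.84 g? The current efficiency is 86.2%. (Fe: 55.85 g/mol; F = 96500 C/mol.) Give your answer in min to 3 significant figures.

n(Fe) = 4.84 / 55.85 = 0.08666 mol
Fe²⁺ + 2e⁻ → Fe, so n(e⁻) = 2 × 0.08666 = 0.1733 mol
Q = 0.1733 × 96500 / 0.862 = 19400 C
t = Q / I = 19400 / 16.6 = 1169 s = 19.5 min

19.5 min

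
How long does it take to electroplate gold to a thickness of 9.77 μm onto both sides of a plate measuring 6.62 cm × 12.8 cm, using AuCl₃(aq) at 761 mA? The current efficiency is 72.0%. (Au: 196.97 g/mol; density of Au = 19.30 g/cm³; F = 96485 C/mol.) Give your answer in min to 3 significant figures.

Plated area = 2 × 6.62 × 12.8 = 169.5 cm²
Volume = 169.5 × 9.77×10⁻⁴ cm = 0.1656 cm³
m(Au) = 0.1656 × 19.30 = 3.196 g
n(Au) = 3.196 / 196.97 = 0.01623 mol; n(e⁻) = 3 × 0.01623 = 0.04869 mol
Q = 0.04869 × 96485 / 0.720 = 6525 C
t = 6525 / 0.761 = 8574 s = 143 min

143 min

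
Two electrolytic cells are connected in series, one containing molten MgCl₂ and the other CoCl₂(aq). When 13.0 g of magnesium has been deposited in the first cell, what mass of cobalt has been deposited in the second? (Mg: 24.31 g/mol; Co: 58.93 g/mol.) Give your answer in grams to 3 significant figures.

31.5 g

n(Mg) = 13.0 / 24.31 = 0.5348 mol
Mg²⁺ + 2e⁻ → Mg, so n(e⁻) = 2 × 0.5348 = 1.070 mol
Since the cells are in series, n(e⁻) in the Co cell is also 1.070 mol.
Co²⁺ + 2e⁻ → Co, so n(Co) = 1.070 / 2 = 0.5350 mol
m(Co) = 0.5350 × 58.93 = 31.5 g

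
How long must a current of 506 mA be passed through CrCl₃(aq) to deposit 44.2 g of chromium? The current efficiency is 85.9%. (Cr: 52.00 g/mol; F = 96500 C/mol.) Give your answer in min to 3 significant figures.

9440 min

n(Cr) = 44.2 / 52.00 = 0.8500 mol
Cr³⁺ + 3e⁻ → Cr, so n(e⁻) = 3 × 0.8500 = 2.550 mol
Q = 2.550 × 96500 / 0.859 = 2.865×10^5 C
t = Q / I = 2.865×10^5 / 0.506 = 5.662×10^5 s = 9440 min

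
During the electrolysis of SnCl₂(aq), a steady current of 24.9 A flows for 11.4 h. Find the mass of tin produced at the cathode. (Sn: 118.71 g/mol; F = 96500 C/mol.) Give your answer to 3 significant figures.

629 g

Charge passed = 24.9 × 41040 = 1.022×10^6 C
Moles of electrons = 1.022×10^6 / 96500 = 10.59 mol
Sn²⁺ + 2e⁻ → Sn, so n(Sn) = 10.59 / 2 = 5.295 mol
m = 5.295 × 118.71 = 629 g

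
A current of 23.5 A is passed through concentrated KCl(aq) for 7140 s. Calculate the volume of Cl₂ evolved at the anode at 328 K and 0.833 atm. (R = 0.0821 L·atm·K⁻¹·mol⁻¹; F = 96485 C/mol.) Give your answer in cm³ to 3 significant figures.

28100 cm³

Charge passed = 23.5 × 7140 = 1.678×10^5 C
Moles of electrons = 1.678×10^5 / 96485 = 1.739 mol
2Cl⁻ → Cl₂ + 2e⁻, so n(Cl₂) = 1.739 / 2 = 0.8695 mol
V = nRT/P = 0.8695 × 0.0821 × 328 / 0.833 = 28.11 L
= 28100 cm³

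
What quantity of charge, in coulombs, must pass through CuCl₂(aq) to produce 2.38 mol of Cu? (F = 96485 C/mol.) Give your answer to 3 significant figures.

4.59×10^5 C

Cu²⁺ + 2e⁻ → Cu, so n(e⁻) = 2 × 2.38 = 4.760 mol
Q = 4.760 × 96485 = 4.593×10^5 C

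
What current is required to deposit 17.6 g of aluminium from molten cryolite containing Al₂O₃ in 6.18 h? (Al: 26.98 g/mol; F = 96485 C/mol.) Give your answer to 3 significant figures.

8.49 A

n(Al) = 17.6 / 26.98 = 0.6523 mol
Al³⁺ + 3e⁻ → Al, so n(e⁻) = 3 × 0.6523 = 1.957 mol
Q = 1.957 × 96485 = 1.888×10^5 C
I = Q / t = 1.888×10^5 / 22248 s = 8.49 A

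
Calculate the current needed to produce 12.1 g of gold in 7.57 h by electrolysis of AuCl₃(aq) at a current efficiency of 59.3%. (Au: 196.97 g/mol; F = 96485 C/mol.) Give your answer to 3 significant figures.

1.10 A

n(Au) = 12.1 / 196.97 = 0.06143 mol
Au³⁺ + 3e⁻ → Au, so n(e⁻) = 3 × 0.06143 = 0.1843 mol
Q = 0.1843 × 96485 / 0.593 = 29990 C
I = Q / t = 29990 / 27252 s = 1.10 A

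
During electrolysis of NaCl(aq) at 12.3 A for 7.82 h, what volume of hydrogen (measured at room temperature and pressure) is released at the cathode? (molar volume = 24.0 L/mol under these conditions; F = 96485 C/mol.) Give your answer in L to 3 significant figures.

Q = 12.3 A × 28152 s = 3.463×10^5 C
n(e⁻) = Q/F = 3.463×10^5/96485 = 3.589 mol
2H⁺ + 2e⁻ → H₂, so n(H₂) = 3.589 / 2 = 1.795 mol
V = 1.795 × 24.0 = 43.08 L

43.1 L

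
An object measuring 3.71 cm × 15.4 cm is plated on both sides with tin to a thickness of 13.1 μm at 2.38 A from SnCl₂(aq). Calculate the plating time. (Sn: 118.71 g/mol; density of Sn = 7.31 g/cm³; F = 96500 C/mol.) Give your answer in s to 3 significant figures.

Plated area = 2 × 3.71 × 15.4 = 114.3 cm²
Volume = 114.3 × 13.1×10⁻⁴ cm = 0.1497 cm³
m(Sn) = 0.1497 × 7.31 = 1.094 g
n(Sn) = 1.094 / 118.71 = 0.009216 mol; n(e⁻) = 2 × 0.009216 = 0.01843 mol
Q = 0.01843 × 96500 = 1778 C
t = 1778 / 2.38 = 747.1 s

747 s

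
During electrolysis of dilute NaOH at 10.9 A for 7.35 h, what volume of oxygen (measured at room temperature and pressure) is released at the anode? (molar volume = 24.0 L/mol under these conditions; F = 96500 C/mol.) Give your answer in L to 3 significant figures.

Charge passed = 10.9 × 26460 = 2.884×10^5 C
n(e⁻) = Q/F = 2.884×10^5/96500 = 2.989 mol
2H₂O → O₂ + 4H⁺ + 4e⁻, so n(O₂) = 2.989 / 4 = 0.7473 mol
V = 0.7473 × 24.0 = 17.94 L

17.9 L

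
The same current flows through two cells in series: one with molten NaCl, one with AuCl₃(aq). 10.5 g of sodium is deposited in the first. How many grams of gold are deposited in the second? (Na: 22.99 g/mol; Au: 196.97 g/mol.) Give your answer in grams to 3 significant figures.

n(Na) = 10.5 / 22.99 = 0.4567 mol
Na⁺ + e⁻ → Na, so n(e⁻) = 0.4567 mol
Same current for the same time ⇒ same n(e⁻) = 0.4567 mol in both cells.
Au³⁺ + 3e⁻ → Au, so n(Au) = 0.4567 / 3 = 0.1522 mol
m(Au) = 0.1522 × 196.97 = 30.0 g

30.0 g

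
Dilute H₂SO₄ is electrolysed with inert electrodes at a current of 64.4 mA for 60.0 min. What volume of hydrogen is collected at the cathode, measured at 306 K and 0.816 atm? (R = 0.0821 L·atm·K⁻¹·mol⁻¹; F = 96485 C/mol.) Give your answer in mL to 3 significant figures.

37.0 mL

Q = 0.0644 A × 3600 s = 231.8 C
Moles of electrons = 231.8 / 96485 = 0.002402 mol
2H⁺ + 2e⁻ → H₂, so n(H₂) = 0.002402 / 2 = 0.001201 mol
V = nRT/P = 0.001201 × 0.0821 × 306 / 0.816 = 0.03698 L
= 37.0 mL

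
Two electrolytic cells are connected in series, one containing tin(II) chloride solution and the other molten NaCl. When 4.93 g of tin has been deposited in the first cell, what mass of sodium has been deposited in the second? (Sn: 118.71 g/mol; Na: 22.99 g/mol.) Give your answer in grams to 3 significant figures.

1.91 g

n(Sn) = 4.93 / 118.71 = 0.04153 mol
Sn²⁺ + 2e⁻ → Sn, so n(e⁻) = 2 × 0.04153 = 0.08306 mol
Same current for the same time ⇒ same n(e⁻) = 0.08306 mol in both cells.
Na⁺ + e⁻ → Na, so n(Na) = 0.08306 mol
m(Na) = 0.08306 × 22.99 = 1.91 g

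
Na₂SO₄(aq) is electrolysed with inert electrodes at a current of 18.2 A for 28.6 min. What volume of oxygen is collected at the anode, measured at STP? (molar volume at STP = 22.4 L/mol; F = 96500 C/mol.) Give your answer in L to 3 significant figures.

Q = 18.2 A × 1716 s = 31230 C
n(e⁻) = 31230 / 96500 = 0.3236 mol
2H₂O → O₂ + 4H⁺ + 4e⁻, so n(O₂) = 0.3236 / 4 = 0.08090 mol
V = 0.08090 × 22.4 = 1.812 L

1.81 L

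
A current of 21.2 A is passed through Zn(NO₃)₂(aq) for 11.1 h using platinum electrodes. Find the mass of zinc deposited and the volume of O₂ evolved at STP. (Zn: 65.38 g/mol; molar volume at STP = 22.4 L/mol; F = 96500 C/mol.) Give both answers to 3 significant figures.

287 g Zn; 49.2 L O₂

Q = 21.2 × 39960 = 8.472×10^5 C; n(e⁻) = 8.472×10^5 / 96500 = 8.779 mol
Cathode: Zn²⁺ + 2e⁻ → Zn → n(Zn) = 8.779/2 = 4.390 mol → 287 g
Anode: 2H₂O → O₂ + 4H⁺ + 4e⁻ → n(O₂) = 8.779/4 = 2.195 mol → 49.2 L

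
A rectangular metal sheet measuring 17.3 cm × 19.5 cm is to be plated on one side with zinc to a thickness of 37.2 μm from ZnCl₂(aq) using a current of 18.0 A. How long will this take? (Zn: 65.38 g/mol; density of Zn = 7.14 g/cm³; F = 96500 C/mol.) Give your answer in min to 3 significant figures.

Plated area = 17.3 × 19.5 = 337.4 cm²
Volume = 337.4 × 37.2×10⁻⁴ cm = 1.255 cm³
m(Zn) = 1.255 × 7.14 = 8.961 g
n(Zn) = 8.961 / 65.38 = 0.1371 mol; n(e⁻) = 2 × 0.1371 = 0.2742 mol
Q = 0.2742 × 96500 = 26460 C
t = 26460 / 18.0 = 1470 s = 24.5 min

24.5 min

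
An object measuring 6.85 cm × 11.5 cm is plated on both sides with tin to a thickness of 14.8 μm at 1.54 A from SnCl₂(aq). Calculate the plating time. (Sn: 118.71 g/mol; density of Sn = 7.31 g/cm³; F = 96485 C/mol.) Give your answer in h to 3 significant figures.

0.500 h

Plated area = 2 × 6.85 × 11.5 = 157.6 cm²
Volume = 157.6 × 14.8×10⁻⁴ cm = 0.2332 cm³
m(Sn) = 0.2332 × 7.31 = 1.705 g
n(Sn) = 1.705 / 118.71 = 0.01436 mol; n(e⁻) = 2 × 0.01436 = 0.02872 mol
Q = 0.02872 × 96485 = 2771 C
t = 2771 / 1.54 = 1799 s = 0.500 h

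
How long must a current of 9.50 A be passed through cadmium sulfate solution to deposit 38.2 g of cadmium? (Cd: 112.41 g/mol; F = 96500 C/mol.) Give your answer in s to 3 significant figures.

n(Cd) = 38.2 / 112.41 = 0.3398 mol
Cd²⁺ + 2e⁻ → Cd, so n(e⁻) = 2 × 0.3398 = 0.6796 mol
Q = 0.6796 × 96500 = 65580 C
t = Q / I = 65580 / 9.50 = 6903 s

6900 s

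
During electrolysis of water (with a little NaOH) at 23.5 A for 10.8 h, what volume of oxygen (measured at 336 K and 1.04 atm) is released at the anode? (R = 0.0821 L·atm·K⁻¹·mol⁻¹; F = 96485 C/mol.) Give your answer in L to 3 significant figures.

62.8 L

Q = It = 23.5 × 38880 = 9.137×10^5 C
n(e⁻) = Q/F = 9.137×10^5/96485 = 9.470 mol
2H₂O → O₂ + 4H⁺ + 4e⁻, so n(O₂) = 9.470 / 4 = 2.368 mol
V = nRT/P = 2.368 × 0.0821 × 336 / 1.04 = 62.81 L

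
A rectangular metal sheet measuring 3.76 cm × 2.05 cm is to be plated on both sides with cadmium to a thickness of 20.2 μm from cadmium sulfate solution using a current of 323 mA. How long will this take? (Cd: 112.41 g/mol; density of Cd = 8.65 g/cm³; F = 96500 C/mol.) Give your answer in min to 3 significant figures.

23.9 min

Plated area = 2 × 3.76 × 2.05 = 15.42 cm²
Volume = 15.42 × 20.2×10⁻⁴ cm = 0.03115 cm³
m(Cd) = 0.03115 × 8.65 = 0.2694 g
n(Cd) = 0.2694 / 112.41 = 0.002397 mol; n(e⁻) = 2 × 0.002397 = 0.004794 mol
Q = 0.004794 × 96500 = 462.6 C
t = 462.6 / 0.323 = 1432 s = 23.9 min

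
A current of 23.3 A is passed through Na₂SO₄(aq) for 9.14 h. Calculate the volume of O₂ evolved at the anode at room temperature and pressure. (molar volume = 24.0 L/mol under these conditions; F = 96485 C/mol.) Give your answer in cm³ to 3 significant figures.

Q = 23.3 A × 32904 s = 7.667×10^5 C
Moles of electrons = 7.667×10^5 / 96485 = 7.946 mol
2H₂O → O₂ + 4H⁺ + 4e⁻, so n(O₂) = 7.946 / 4 = 1.987 mol
V = 1.987 × 24.0 = 47.69 L
= 47700 cm³

47700 cm³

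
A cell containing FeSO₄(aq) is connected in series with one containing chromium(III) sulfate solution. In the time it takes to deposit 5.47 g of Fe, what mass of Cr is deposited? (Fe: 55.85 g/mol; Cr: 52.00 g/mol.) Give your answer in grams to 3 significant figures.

n(Fe) = 5.47 / 55.85 = 0.09794 mol
Fe²⁺ + 2e⁻ → Fe, so n(e⁻) = 2 × 0.09794 = 0.1959 mol
In series, the same 0.1959 mol of electrons flows through the second cell.
Cr³⁺ + 3e⁻ → Cr, so n(Cr) = 0.1959 / 3 = 0.06530 mol
m(Cr) = 0.06530 × 52.00 = 3.40 g

3.40 g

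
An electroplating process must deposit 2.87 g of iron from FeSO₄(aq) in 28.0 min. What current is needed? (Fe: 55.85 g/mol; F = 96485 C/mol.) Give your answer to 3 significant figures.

5.90 A

n(Fe) = 2.87 / 55.85 = 0.05139 mol
Fe²⁺ + 2e⁻ → Fe, so n(e⁻) = 2 × 0.05139 = 0.1028 mol
Q = 0.1028 × 96485 = 9919 C
I = Q / t = 9919 / 1680 s = 5.90 A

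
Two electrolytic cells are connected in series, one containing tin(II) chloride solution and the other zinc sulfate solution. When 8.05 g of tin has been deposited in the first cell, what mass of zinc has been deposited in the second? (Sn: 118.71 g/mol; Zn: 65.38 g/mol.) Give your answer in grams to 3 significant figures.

n(Sn) = 8.05 / 118.71 = 0.06781 mol
Sn²⁺ + 2e⁻ → Sn, so n(e⁻) = 2 × 0.06781 = 0.1356 mol
In series, the same 0.1356 mol of electrons flows through the second cell.
Zn²⁺ + 2e⁻ → Zn, so n(Zn) = 0.1356 / 2 = 0.06780 mol
m(Zn) = 0.06780 × 65.38 = 4.43 g

4.43 g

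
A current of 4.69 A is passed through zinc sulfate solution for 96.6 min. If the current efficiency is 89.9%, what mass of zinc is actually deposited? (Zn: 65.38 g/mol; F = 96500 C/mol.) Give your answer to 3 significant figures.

8.28 g

Q = 4.69 × 5796 = 27180 C
n(e⁻) = 27180 / 96500 = 0.2817 mol
Zn²⁺ + 2e⁻ → Zn, so theoretical m(Zn) = 0.1409 × 65.38 = 9.212 g
Actual mass = 89.9% × 9.212 = 8.28 g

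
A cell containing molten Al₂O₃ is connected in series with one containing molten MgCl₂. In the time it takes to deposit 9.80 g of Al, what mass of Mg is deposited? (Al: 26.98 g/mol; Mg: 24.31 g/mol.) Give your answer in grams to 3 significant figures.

n(Al) = 9.80 / 26.98 = 0.3632 mol
Al³⁺ + 3e⁻ → Al, so n(e⁻) = 3 × 0.3632 = 1.090 mol
Since the cells are in series, n(e⁻) in the Mg cell is also 1.090 mol.
Mg²⁺ + 2e⁻ → Mg, so n(Mg) = 1.090 / 2 = 0.5450 mol
m(Mg) = 0.5450 × 24.31 = 13.2 g

13.2 g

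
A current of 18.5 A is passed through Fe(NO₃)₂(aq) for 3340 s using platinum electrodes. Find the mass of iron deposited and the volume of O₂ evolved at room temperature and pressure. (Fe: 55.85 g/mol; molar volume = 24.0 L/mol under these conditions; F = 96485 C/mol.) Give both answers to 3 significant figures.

Q = 18.5 × 3340 = 61790 C; n(e⁻) = 61790 / 96485 = 0.6404 mol
Cathode: Fe²⁺ + 2e⁻ → Fe → n(Fe) = 0.6404/2 = 0.3202 mol → 17.9 g
Anode: 2H₂O → O₂ + 4H⁺ + 4e⁻ → n(O₂) = 0.6404/4 = 0.1601 mol → 3.84 L

17.9 g Fe; 3.84 L O₂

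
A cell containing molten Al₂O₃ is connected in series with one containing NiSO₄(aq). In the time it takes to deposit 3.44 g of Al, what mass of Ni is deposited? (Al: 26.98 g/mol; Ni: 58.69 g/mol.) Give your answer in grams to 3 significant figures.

n(Al) = 3.44 / 26.98 = 0.1275 mol
Al³⁺ + 3e⁻ → Al, so n(e⁻) = 3 × 0.1275 = 0.3825 mol
The cells are in series, so the same charge (and hence the same n(e⁻) = 0.3825 mol) passes through both.
Ni²⁺ + 2e⁻ → Ni, so n(Ni) = 0.3825 / 2 = 0.1913 mol
m(Ni) = 0.1913 × 58.69 = 11.2 g

11.2 g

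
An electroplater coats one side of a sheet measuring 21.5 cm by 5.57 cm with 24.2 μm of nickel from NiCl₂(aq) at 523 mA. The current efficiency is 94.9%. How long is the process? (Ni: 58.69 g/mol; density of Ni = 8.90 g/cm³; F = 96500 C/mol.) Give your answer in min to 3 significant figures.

285 min

Plated area = 21.5 × 5.57 = 119.8 cm²
Volume = 119.8 × 24.2×10⁻⁴ cm = 0.2899 cm³
m(Ni) = 0.2899 × 8.90 = 2.580 g
n(Ni) = 2.580 / 58.69 = 0.04396 mol; n(e⁻) = 2 × 0.04396 = 0.08792 mol
Q = 0.08792 × 96500 / 0.949 = 8940 C
t = 8940 / 0.523 = 17090 s = 285 min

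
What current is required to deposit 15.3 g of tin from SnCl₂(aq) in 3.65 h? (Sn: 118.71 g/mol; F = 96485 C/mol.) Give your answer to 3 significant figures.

n(Sn) = 15.3 / 118.71 = 0.1289 mol
Sn²⁺ + 2e⁻ → Sn, so n(e⁻) = 2 × 0.1289 = 0.2578 mol
Q = 0.2578 × 96485 = 24870 C
I = Q / t = 24870 / 13140 s = 1.89 A

1.89 A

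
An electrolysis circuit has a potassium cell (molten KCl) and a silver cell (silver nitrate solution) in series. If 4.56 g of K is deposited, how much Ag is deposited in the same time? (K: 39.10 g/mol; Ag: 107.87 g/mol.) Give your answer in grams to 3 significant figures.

n(K) = 4.56 / 39.10 = 0.1166 mol
K⁺ + e⁻ → K, so n(e⁻) = 0.1166 mol
In series, the same 0.1166 mol of electrons flows through the second cell.
Ag⁺ + e⁻ → Ag, so n(Ag) = 0.1166 mol
m(Ag) = 0.1166 × 107.87 = 12.6 g

12.6 g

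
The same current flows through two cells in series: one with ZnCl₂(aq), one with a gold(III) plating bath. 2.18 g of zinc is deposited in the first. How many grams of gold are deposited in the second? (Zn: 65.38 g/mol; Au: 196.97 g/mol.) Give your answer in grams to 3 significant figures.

n(Zn) = 2.18 / 65.38 = 0.03334 mol
Zn²⁺ + 2e⁻ → Zn, so n(e⁻) = 2 × 0.03334 = 0.06668 mol
In series, the same 0.06668 mol of electrons flows through the second cell.
Au³⁺ + 3e⁻ → Au, so n(Au) = 0.06668 / 3 = 0.02223 mol
m(Au) = 0.02223 × 196.97 = 4.38 g

4.38 g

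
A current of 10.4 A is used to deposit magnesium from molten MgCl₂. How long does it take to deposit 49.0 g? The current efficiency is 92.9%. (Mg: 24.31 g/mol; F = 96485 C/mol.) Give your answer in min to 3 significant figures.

671 min

n(Mg) = 49.0 / 24.31 = 2.016 mol
Mg²⁺ + 2e⁻ → Mg, so n(e⁻) = 2 × 2.016 = 4.032 mol
Q = 4.032 × 96485 / 0.929 = 4.188×10^5 C
t = Q / I = 4.188×10^5 / 10.4 = 40270 s = 671 min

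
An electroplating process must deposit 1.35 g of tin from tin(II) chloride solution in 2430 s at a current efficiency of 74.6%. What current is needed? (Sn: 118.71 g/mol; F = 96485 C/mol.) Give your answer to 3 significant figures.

1.21 A

n(Sn) = 1.35 / 118.71 = 0.01137 mol
Sn²⁺ + 2e⁻ → Sn, so n(e⁻) = 2 × 0.01137 = 0.02274 mol
Q = 0.02274 × 96485 / 0.746 = 2941 C
I = Q / t = 2941 / 2430 s = 1.21 A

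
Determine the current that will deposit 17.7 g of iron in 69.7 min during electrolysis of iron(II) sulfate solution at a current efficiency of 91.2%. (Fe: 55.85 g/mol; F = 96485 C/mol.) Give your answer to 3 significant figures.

16.0 A

n(Fe) = 17.7 / 55.85 = 0.3169 mol
Fe²⁺ + 2e⁻ → Fe, so n(e⁻) = 2 × 0.3169 = 0.6338 mol
Q = 0.6338 × 96485 / 0.912 = 67050 C
I = Q / t = 67050 / 4182 s = 16.0 A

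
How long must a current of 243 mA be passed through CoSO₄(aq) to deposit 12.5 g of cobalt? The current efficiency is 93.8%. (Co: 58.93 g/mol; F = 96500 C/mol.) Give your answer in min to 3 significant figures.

n(Co) = 12.5 / 58.93 = 0.2121 mol
Co²⁺ + 2e⁻ → Co, so n(e⁻) = 2 × 0.2121 = 0.4242 mol
Q = 0.4242 × 96500 / 0.938 = 43640 C
t = Q / I = 43640 / 0.243 = 1.796×10^5 s = 2990 min

2990 min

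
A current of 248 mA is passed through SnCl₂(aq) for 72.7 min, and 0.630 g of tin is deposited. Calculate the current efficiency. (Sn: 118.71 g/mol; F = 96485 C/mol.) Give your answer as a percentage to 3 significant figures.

94.7%

Q = 0.248 × 4362 = 1082 C
n(e⁻) = 1082 / 96485 = 0.01121 mol
Sn²⁺ + 2e⁻ → Sn, so theoretical n(Sn) = 0.005605 mol → 0.6654 g
Efficiency = 0.630 / 0.6654 = 0.9468 = 94.7%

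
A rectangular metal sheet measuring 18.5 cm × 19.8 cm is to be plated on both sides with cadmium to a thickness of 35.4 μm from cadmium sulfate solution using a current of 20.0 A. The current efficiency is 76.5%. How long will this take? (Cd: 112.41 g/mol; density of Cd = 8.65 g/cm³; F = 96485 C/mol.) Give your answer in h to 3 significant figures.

0.699 h

Plated area = 2 × 18.5 × 19.8 = 732.6 cm²
Volume = 732.6 × 35.4×10⁻⁴ cm = 2.593 cm³
m(Cd) = 2.593 × 8.65 = 22.43 g
n(Cd) = 22.43 / 112.41 = 0.1995 mol; n(e⁻) = 2 × 0.1995 = 0.3990 mol
Q = 0.3990 × 96485 / 0.765 = 50320 C
t = 50320 / 20.0 = 2516 s = 0.699 h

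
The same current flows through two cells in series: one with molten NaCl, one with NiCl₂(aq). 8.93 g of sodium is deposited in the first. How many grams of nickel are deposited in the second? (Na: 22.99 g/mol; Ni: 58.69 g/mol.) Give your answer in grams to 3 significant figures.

n(Na) = 8.93 / 22.99 = 0.3884 mol
Na⁺ + e⁻ → Na, so n(e⁻) = 0.3884 mol
Since the cells are in series, n(e⁻) in the Ni cell is also 0.3884 mol.
Ni²⁺ + 2e⁻ → Ni, so n(Ni) = 0.3884 / 2 = 0.1942 mol
m(Ni) = 0.1942 × 58.69 = 11.4 g

11.4 g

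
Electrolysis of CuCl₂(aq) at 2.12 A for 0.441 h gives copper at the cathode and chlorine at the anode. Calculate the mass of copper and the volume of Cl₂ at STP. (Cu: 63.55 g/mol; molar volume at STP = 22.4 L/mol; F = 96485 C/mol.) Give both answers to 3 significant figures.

Q = 2.12 × 1587.6 = 3366 C; n(e⁻) = 3366 / 96485 = 0.03489 mol
Cathode: Cu²⁺ + 2e⁻ → Cu → n(Cu) = 0.03489/2 = 0.01745 mol → 1.11 g
Anode: 2Cl⁻ → Cl₂ + 2e⁻ → n(Cl₂) = 0.03489/2 = 0.01745 mol → 0.391 L

1.11 g Cu; 0.391 L Cl₂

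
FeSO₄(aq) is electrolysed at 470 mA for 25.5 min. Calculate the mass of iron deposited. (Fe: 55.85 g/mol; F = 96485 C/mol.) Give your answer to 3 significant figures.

0.208 g

Q = It = 0.470 × 1530 = 719.1 C
Moles of electrons = 719.1 / 96485 = 0.007453 mol
Fe²⁺ + 2e⁻ → Fe, so n(Fe) = 0.007453 / 2 = 0.003727 mol
m = 0.003727 × 55.85 = 0.208 g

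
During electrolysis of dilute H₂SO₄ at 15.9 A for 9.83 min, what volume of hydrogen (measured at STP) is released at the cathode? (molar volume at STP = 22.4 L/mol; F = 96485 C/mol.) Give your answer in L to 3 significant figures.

1.09 L

Charge passed = 15.9 × 589.8 = 9378 C
n(e⁻) = Q/F = 9378/96485 = 0.09720 mol
2H⁺ + 2e⁻ → H₂, so n(H₂) = 0.09720 / 2 = 0.04860 mol
V = 0.04860 × 22.4 = 1.089 L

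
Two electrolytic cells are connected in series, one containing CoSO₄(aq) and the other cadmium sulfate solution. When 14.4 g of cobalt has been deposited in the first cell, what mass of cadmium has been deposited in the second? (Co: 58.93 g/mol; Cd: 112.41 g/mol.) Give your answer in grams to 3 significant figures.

27.5 g

n(Co) = 14.4 / 58.93 = 0.2444 mol
Co²⁺ + 2e⁻ → Co, so n(e⁻) = 2 × 0.2444 = 0.4888 mol
In series, the same 0.4888 mol of electrons flows through the second cell.
Cd²⁺ + 2e⁻ → Cd, so n(Cd) = 0.4888 / 2 = 0.2444 mol
m(Cd) = 0.2444 × 112.41 = 27.5 g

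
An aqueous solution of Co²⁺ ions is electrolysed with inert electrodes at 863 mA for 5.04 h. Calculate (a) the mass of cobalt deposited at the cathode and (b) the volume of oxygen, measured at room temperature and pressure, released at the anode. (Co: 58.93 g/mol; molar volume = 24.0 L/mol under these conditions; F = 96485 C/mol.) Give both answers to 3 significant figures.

Q = 0.863 × 18144 = 15660 C; n(e⁻) = 15660 / 96485 = 0.1623 mol
Cathode: Co²⁺ + 2e⁻ → Co → n(Co) = 0.1623/2 = 0.08115 mol → 4.78 g
Anode: 2H₂O → O₂ + 4H⁺ + 4e⁻ → n(O₂) = 0.1623/4 = 0.04058 mol → 0.974 L

4.78 g Co; 0.974 L O₂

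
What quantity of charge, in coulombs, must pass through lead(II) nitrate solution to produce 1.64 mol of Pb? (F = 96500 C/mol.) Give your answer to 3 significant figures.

3.17×10^5 C

Pb²⁺ + 2e⁻ → Pb, so n(e⁻) = 2 × 1.64 = 3.280 mol
Q = 3.280 × 96500 = 3.165×10^5 C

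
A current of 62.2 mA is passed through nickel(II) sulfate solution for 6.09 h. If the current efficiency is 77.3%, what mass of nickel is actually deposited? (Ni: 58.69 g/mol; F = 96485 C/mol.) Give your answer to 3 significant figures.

Q = 0.0622 × 21924 = 1364 C
n(e⁻) = 1364 / 96485 = 0.01414 mol
Ni²⁺ + 2e⁻ → Ni, so theoretical m(Ni) = 0.007070 × 58.69 = 0.4149 g
Actual mass = 77.3% × 0.4149 = 0.321 g

0.321 g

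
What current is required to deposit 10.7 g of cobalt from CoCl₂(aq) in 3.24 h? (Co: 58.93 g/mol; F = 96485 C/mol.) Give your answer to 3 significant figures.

n(Co) = 10.7 / 58.93 = 0.1816 mol
Co²⁺ + 2e⁻ → Co, so n(e⁻) = 2 × 0.1816 = 0.3632 mol
Q = 0.3632 × 96485 = 35040 C
I = Q / t = 35040 / 11664 s = 3.00 A

3.00 A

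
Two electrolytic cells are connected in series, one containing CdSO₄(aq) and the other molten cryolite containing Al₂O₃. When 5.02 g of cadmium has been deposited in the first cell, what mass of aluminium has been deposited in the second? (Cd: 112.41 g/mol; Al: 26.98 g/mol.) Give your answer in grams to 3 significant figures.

0.803 g

n(Cd) = 5.02 / 112.41 = 0.04466 mol
Cd²⁺ + 2e⁻ → Cd, so n(e⁻) = 2 × 0.04466 = 0.08932 mol
Same current for the same time ⇒ same n(e⁻) = 0.08932 mol in both cells.
Al³⁺ + 3e⁻ → Al, so n(Al) = 0.08932 / 3 = 0.02977 mol
m(Al) = 0.02977 × 26.98 = 0.803 g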